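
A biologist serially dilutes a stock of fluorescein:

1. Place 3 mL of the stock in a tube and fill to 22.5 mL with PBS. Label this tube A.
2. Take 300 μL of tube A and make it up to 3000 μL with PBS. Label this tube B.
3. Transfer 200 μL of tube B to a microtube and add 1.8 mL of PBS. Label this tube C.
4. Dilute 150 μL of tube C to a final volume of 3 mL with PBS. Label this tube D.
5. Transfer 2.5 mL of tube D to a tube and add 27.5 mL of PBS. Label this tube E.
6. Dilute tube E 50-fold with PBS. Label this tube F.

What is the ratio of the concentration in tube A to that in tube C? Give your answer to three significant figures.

100

Step 1: 3 mL brought to 22.5 mL → factor 22.5/3 = 7.5
Step 2: 300 μL brought to 3000 μL → factor 3000/300 = 10
Step 3: 200 μL + 1.8 mL = 2000 μL total → factor 2000/200 = 10
Dilution factor to tube A = 7.5; to tube C = 750
[tube A]/[tube C] = (factor to tube C)/(factor to tube A) = 750/7.5 = 100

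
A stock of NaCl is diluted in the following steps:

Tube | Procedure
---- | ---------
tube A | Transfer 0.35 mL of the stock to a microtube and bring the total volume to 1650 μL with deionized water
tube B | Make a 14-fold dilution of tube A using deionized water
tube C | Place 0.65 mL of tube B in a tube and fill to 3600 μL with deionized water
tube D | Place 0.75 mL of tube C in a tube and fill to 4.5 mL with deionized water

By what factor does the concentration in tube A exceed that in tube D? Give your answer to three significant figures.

465

Step 1: 0.35 mL brought to 1650 μL → factor 1.65/0.35 = 4.7143
Step 2: 14-fold → factor 14
Step 3: 0.65 mL brought to 3600 μL → factor 3.6/0.65 = 5.5385
Step 4: 0.75 mL brought to 4.5 mL → factor 4.5/0.75 = 6
Dilution factor to tube A = 4.7143; to tube D = 2193.2
[tube A]/[tube D] = (factor to tube D)/(factor to tube A) = 2193.2/4.7143 = 465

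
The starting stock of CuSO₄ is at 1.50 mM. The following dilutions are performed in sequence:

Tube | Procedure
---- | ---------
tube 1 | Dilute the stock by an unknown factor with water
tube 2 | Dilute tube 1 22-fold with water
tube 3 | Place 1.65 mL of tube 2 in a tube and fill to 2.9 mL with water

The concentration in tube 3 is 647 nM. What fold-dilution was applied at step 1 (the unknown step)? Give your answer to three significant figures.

60.0-fold

Step 1: unknown factor x
Step 2: 22-fold → factor 22
Step 3: 1.65 mL brought to 2.9 mL → factor 2.9/1.65 = 1.7576
Product of known-step factors = 38.667
Overall factor = 1.50 mM / (647 nM) = 2318.4
x = 2318.4 / 38.667 = 60.0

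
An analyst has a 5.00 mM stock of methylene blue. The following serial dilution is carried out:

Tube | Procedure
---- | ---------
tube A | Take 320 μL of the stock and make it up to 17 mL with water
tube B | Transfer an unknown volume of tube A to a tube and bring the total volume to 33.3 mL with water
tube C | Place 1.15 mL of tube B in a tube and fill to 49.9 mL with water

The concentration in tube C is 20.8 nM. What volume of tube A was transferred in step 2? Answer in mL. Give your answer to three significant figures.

0.319 mL

Step 1: 320 μL brought to 17 mL → factor 17000/320 = 53.125
Step 2: v brought to 33.3 mL → factor = 33.3 mL/v
Step 3: 1.15 mL brought to 49.9 mL → factor 49.9/1.15 = 43.391
Product of known-step factors = 2305.2
Overall factor = 5.00 mM / (20.8 nM) = 2.4038 × 10^5
Step-2 factor = 2.4038 × 10^5 / 2305.2 = 104.28
v = 33.3 mL / 104.28 = 0.319 mL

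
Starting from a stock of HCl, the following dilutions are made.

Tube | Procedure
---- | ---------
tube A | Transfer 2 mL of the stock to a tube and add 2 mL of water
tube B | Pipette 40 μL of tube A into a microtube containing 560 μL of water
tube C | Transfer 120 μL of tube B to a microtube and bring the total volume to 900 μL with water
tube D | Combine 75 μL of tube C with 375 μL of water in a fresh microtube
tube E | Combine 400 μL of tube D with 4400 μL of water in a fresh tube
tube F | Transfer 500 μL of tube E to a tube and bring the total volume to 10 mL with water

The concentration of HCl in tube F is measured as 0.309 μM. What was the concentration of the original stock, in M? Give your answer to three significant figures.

Step 1: 2 mL + 2 mL = 4 mL total → factor 4/2 = 2
Step 2: 40 μL + 560 μL = 600 μL total → factor 600/40 = 15
Step 3: 120 μL brought to 900 μL → factor 900/120 = 7.5
Step 4: 75 μL + 375 μL = 450 μL total → factor 450/75 = 6
Step 5: 400 μL + 4400 μL = 4800 μL total → factor 4800/400 = 12
Step 6: 500 μL brought to 10 mL → factor 10000/500 = 20
Overall dilution factor = 2 × 15 × 7.5 × 6 × 12 × 20 = 3.24 × 10^5
Stock = 0.309 μM × 3.24 × 10^5 = 1.001 × 10^5 μM = 0.100 M

0.100 M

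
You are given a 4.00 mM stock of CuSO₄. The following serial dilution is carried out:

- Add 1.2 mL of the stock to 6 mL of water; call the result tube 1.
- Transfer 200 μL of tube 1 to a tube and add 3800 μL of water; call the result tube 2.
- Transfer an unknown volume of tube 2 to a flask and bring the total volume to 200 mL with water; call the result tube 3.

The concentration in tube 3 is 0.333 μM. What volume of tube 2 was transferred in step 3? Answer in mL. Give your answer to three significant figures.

Step 1: 1.2 mL + 6 mL = 7.2 mL total → factor 7.2/1.2 = 6
Step 2: 200 μL + 3800 μL = 4000 μL total → factor 4000/200 = 20
Step 3: v brought to 200 mL → factor = 200 mL/v
Product of known-step factors = 120
Overall factor = 4.00 mM / (0.333 μM) = 12012
Step-3 factor = 12012 / 120 = 100.1
v = 200 mL / 100.1 = 2.00 mL

2.00 mL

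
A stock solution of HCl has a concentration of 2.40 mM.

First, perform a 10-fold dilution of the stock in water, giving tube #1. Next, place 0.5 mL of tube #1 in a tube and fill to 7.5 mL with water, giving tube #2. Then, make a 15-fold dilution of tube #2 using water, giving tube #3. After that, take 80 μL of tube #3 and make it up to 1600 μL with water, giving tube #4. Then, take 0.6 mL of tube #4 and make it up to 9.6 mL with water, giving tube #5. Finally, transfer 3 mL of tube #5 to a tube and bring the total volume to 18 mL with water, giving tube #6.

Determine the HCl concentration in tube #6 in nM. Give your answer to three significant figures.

Step 1: 10-fold → factor 10
Step 2: 0.5 mL brought to 7.5 mL → factor 7.5/0.5 = 15
Step 3: 15-fold → factor 15
Step 4: 80 μL brought to 1600 μL → factor 1600/80 = 20
Step 5: 0.6 mL brought to 9.6 mL → factor 9.6/0.6 = 16
Step 6: 3 mL brought to 18 mL → factor 18/3 = 6
Overall dilution factor = 10 × 15 × 15 × 20 × 16 × 6 = 4.32 × 10^6
Final = 2.40 mM / 4.32 × 10^6 = 5.556 × 10^-7 mM = 0.556 nM

0.556 nM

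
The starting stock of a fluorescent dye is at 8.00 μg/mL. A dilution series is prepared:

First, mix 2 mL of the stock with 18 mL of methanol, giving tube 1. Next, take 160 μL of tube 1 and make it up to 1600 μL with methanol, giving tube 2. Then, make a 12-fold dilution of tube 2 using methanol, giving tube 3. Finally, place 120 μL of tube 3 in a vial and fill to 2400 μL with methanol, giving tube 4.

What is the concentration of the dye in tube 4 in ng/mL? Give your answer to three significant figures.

Step 1: 2 mL + 18 mL = 20 mL total → factor 20/2 = 10
Step 2: 160 μL brought to 1600 μL → factor 1600/160 = 10
Step 3: 12-fold → factor 12
Step 4: 120 μL brought to 2400 μL → factor 2400/120 = 20
Overall dilution factor = 10 × 10 × 12 × 20 = 24000
Final = 8.00 μg/mL / 24000 = 0.0003333 μg/mL = 0.333 ng/mL

0.333 ng/mL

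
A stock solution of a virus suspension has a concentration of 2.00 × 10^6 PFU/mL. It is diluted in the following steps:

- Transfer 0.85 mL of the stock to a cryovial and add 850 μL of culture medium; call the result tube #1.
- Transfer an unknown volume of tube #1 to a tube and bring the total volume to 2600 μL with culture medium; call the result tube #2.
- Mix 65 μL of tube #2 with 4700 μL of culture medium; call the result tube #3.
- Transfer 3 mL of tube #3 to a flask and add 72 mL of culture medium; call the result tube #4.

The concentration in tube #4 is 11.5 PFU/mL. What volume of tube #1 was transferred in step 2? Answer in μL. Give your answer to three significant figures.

54.8 μL

Step 1: 0.85 mL + 850 μL = 1.7 mL total → factor 1.7/0.85 = 2
Step 2: v brought to 2600 μL → factor = 2600 μL/v
Step 3: 65 μL + 4700 μL = 4765 μL total → factor 4765/65 = 73.308
Step 4: 3 mL + 72 mL = 75 mL total → factor 75/3 = 25
Product of known-step factors = 3665.4
Overall factor = 2.00 × 10^6 PFU/mL / (11.5 PFU/mL) = 1.7391 × 10^5
Step-2 factor = 1.7391 × 10^5 / 3665.4 = 47.447
v = 2600 μL / 47.447 = 54.8 μL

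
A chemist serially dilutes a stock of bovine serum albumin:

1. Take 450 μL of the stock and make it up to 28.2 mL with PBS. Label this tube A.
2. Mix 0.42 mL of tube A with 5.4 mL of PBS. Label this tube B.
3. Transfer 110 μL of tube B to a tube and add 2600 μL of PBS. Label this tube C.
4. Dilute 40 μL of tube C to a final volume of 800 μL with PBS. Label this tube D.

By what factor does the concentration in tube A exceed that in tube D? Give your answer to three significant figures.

Step 1: 450 μL brought to 28.2 mL → factor 28200/450 = 62.667
Step 2: 0.42 mL + 5.4 mL = 5.82 mL total → factor 5.82/0.42 = 13.857
Step 3: 110 μL + 2600 μL = 2710 μL total → factor 2710/110 = 24.636
Step 4: 40 μL brought to 800 μL → factor 800/40 = 20
Dilution factor to tube A = 62.667; to tube D = 4.2787 × 10^5
[tube A]/[tube D] = (factor to tube D)/(factor to tube A) = 4.2787 × 10^5/62.667 = 6.83 × 10^3

6.83 × 10^3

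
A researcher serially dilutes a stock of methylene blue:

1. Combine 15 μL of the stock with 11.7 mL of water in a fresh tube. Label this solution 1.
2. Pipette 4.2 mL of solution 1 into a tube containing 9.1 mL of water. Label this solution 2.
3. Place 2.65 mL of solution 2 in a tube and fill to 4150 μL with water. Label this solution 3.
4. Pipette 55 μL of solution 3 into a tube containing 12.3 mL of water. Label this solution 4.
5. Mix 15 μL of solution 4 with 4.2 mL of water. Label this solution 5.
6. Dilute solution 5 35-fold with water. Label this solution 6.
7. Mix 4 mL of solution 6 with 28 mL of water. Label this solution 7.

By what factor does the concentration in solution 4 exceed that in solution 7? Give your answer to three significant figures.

7.87 × 10^4

Step 1: 15 μL + 11.7 mL = 11715 μL total → factor 11715/15 = 781
Step 2: 4.2 mL + 9.1 mL = 13.3 mL total → factor 13.3/4.2 = 3.1667
Step 3: 2.65 mL brought to 4150 μL → factor 4.15/2.65 = 1.566
Step 4: 55 μL + 12.3 mL = 12355 μL total → factor 12355/55 = 224.64
Step 5: 15 μL + 4.2 mL = 4215 μL total → factor 4215/15 = 281
Step 6: 35-fold → factor 35
Step 7: 4 mL + 28 mL = 32 mL total → factor 32/4 = 8
Dilution factor to solution 4 = 8.7003 × 10^5; to solution 7 = 6.8454 × 10^10
[solution 4]/[solution 7] = (factor to solution 7)/(factor to solution 4) = 6.8454 × 10^10/8.7003 × 10^5 = 7.87 × 10^4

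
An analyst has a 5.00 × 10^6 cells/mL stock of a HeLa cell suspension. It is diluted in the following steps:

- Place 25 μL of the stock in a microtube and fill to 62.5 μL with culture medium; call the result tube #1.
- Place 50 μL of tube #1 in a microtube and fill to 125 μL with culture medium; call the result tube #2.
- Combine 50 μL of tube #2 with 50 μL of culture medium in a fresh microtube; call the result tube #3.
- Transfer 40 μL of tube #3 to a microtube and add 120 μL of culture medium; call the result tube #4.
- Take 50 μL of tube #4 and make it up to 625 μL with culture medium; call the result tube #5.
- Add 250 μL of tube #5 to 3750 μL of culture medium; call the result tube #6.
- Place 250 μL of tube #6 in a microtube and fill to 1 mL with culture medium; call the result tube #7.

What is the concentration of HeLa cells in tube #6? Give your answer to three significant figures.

Step 1: 25 μL brought to 62.5 μL → factor 62.5/25 = 2.5
Step 2: 50 μL brought to 125 μL → factor 125/50 = 2.5
Step 3: 50 μL + 50 μL = 100 μL total → factor 100/50 = 2
Step 4: 40 μL + 120 μL = 160 μL total → factor 160/40 = 4
Step 5: 50 μL brought to 625 μL → factor 625/50 = 12.5
Step 6: 250 μL + 3750 μL = 4000 μL total → factor 4000/250 = 16
Dilution factor through tube #6 = 2.5 × 2.5 × 2 × 4 × 12.5 × 16 = 10000
[tube #6] = 5.00 × 10^6 cells/mL / 10000 = 500 cells/mL

500 cells/mL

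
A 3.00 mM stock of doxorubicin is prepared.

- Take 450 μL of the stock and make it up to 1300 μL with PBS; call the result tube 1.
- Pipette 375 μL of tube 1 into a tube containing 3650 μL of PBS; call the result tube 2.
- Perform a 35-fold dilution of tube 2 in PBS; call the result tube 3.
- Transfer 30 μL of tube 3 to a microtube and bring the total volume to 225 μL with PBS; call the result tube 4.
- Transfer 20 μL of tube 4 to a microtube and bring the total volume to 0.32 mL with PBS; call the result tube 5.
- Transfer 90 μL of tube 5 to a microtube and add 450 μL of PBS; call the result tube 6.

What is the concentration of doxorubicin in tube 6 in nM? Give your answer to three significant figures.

Step 1: 450 μL brought to 1300 μL → factor 1300/450 = 2.8889
Step 2: 375 μL + 3650 μL = 4025 μL total → factor 4025/375 = 10.733
Step 3: 35-fold → factor 35
Step 4: 30 μL brought to 225 μL → factor 225/30 = 7.5
Step 5: 20 μL brought to 0.32 mL → factor 320/20 = 16
Step 6: 90 μL + 450 μL = 540 μL total → factor 540/90 = 6
Overall dilution factor = 2.8889 × 10.733 × 35 × 7.5 × 16 × 6 = 7.8139 × 10^5
Final = 3.00 mM / 7.8139 × 10^5 = 3.839 × 10^-6 mM = 3.84 nM

3.84 nM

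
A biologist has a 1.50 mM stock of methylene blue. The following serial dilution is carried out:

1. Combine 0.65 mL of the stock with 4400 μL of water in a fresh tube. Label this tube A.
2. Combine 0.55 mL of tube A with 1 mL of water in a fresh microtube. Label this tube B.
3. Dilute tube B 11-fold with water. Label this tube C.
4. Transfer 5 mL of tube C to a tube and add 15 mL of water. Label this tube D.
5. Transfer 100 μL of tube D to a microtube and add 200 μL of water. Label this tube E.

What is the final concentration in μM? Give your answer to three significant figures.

Step 1: 0.65 mL + 4400 μL = 5.05 mL total → factor 5.05/0.65 = 7.7692
Step 2: 0.55 mL + 1 mL = 1.55 mL total → factor 1.55/0.55 = 2.8182
Step 3: 11-fold → factor 11
Step 4: 5 mL + 15 mL = 20 mL total → factor 20/5 = 4
Step 5: 100 μL + 200 μL = 300 μL total → factor 300/100 = 3
Overall dilution factor = 7.7692 × 2.8182 × 11 × 4 × 3 = 2890.2
Final = 1.50 mM / 2890.2 = 0.0005190 mM = 0.519 μM

0.519 μM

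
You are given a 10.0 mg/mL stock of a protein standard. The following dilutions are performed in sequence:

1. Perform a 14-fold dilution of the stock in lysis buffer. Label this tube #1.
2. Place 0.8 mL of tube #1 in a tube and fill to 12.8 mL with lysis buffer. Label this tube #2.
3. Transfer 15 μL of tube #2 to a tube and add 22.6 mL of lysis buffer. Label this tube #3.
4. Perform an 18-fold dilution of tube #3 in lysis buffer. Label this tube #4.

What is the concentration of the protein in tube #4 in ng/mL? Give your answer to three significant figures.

Step 1: 14-fold → factor 14
Step 2: 0.8 mL brought to 12.8 mL → factor 12.8/0.8 = 16
Step 3: 15 μL + 22.6 mL = 22615 μL total → factor 22615/15 = 1507.7
Step 4: 18-fold → factor 18
Overall dilution factor = 14 × 16 × 1507.7 × 18 = 6.0789 × 10^6
Final = 10.0 mg/mL / 6.0789 × 10^6 = 1.645 × 10^-6 mg/mL = 1.65 ng/mL

1.65 ng/mL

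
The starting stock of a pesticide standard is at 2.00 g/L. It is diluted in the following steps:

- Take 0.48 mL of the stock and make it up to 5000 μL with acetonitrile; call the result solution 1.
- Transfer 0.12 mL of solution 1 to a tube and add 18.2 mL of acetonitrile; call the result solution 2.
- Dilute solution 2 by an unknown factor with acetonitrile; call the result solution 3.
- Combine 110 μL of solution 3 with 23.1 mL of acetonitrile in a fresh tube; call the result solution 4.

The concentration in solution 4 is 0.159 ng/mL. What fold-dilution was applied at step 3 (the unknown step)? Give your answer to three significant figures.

Step 1: 0.48 mL brought to 5000 μL → factor 5/0.48 = 10.417
Step 2: 0.12 mL + 18.2 mL = 18.32 mL total → factor 18.32/0.12 = 152.67
Step 3: unknown factor x
Step 4: 110 μL + 23.1 mL = 23210 μL total → factor 23210/110 = 211
Product of known-step factors = 3.3555 × 10^5
Overall factor = 2.00 g/L / (0.159 ng/mL) = 1.2579 × 10^7
x = 1.2579 × 10^7 / 3.3555 × 10^5 = 37.5

37.5-fold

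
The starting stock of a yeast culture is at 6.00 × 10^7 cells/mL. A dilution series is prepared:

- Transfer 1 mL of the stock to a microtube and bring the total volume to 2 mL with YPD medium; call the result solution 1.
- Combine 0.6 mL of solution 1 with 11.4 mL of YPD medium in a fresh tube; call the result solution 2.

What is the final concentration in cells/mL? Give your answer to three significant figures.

Step 1: 1 mL brought to 2 mL → factor 2/1 = 2
Step 2: 0.6 mL + 11.4 mL = 12 mL total → factor 12/0.6 = 20
Overall dilution factor = 2 × 20 = 40
Final = 6.00 × 10^7 cells/mL / 40 = 1.50 × 10^6 cells/mL

1.50 × 10^6 cells/mL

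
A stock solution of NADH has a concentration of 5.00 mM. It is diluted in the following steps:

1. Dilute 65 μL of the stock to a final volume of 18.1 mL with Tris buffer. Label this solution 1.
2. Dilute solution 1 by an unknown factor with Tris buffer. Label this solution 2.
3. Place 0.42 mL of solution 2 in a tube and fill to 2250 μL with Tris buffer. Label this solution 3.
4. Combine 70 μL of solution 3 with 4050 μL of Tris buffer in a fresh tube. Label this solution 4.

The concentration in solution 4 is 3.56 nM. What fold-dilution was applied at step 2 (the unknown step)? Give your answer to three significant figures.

Step 1: 65 μL brought to 18.1 mL → factor 18100/65 = 278.46
Step 2: unknown factor x
Step 3: 0.42 mL brought to 2250 μL → factor 2.25/0.42 = 5.3571
Step 4: 70 μL + 4050 μL = 4120 μL total → factor 4120/70 = 58.857
Product of known-step factors = 87801
Overall factor = 5.00 mM / (3.56 nM) = 1.4045 × 10^6
x = 1.4045 × 10^6 / 87801 = 16.0

16.0-fold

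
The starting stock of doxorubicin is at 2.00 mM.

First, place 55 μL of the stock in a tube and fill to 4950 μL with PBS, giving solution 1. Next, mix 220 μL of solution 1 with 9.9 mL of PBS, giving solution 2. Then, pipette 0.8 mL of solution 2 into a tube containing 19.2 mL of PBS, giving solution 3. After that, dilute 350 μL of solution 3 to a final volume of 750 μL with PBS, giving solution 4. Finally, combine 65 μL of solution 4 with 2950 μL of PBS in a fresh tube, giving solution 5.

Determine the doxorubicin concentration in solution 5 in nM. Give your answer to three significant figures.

Step 1: 55 μL brought to 4950 μL → factor 4950/55 = 90
Step 2: 220 μL + 9.9 mL = 10120 μL total → factor 10120/220 = 46
Step 3: 0.8 mL + 19.2 mL = 20 mL total → factor 20/0.8 = 25
Step 4: 350 μL brought to 750 μL → factor 750/350 = 2.1429
Step 5: 65 μL + 2950 μL = 3015 μL total → factor 3015/65 = 46.385
Overall dilution factor = 90 × 46 × 25 × 2.1429 × 46.385 = 1.0287 × 10^7
Final = 2.00 mM / 1.0287 × 10^7 = 1.944 × 10^-7 mM = 0.194 nM

0.194 nM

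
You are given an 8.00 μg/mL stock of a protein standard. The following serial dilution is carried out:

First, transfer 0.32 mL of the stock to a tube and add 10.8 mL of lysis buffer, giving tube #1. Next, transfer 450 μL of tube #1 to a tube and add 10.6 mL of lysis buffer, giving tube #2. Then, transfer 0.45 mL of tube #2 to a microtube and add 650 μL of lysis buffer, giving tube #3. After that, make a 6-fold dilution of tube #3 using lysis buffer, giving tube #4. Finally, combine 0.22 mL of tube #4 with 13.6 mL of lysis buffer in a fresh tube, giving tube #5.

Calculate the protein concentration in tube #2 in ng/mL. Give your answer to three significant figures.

Step 1: 0.32 mL + 10.8 mL = 11.12 mL total → factor 11.12/0.32 = 34.75
Step 2: 450 μL + 10.6 mL = 11050 μL total → factor 11050/450 = 24.556
Dilution factor through tube #2 = 34.75 × 24.556 = 853.31
[tube #2] = 8.00 μg/mL / 853.31 = 0.009375 μg/mL = 9.38 ng/mL

9.38 ng/mL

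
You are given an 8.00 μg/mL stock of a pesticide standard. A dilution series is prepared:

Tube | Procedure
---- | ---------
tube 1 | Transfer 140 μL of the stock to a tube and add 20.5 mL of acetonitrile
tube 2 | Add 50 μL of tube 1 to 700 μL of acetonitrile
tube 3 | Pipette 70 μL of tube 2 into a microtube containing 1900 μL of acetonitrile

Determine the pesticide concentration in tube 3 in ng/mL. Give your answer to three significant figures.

0.129 ng/mL

Step 1: 140 μL + 20.5 mL = 20640 μL total → factor 20640/140 = 147.43
Step 2: 50 μL + 700 μL = 750 μL total → factor 750/50 = 15
Step 3: 70 μL + 1900 μL = 1970 μL total → factor 1970/70 = 28.143
Overall dilution factor = 147.43 × 15 × 28.143 = 62236
Final = 8.00 μg/mL / 62236 = 0.0001285 μg/mL = 0.129 ng/mL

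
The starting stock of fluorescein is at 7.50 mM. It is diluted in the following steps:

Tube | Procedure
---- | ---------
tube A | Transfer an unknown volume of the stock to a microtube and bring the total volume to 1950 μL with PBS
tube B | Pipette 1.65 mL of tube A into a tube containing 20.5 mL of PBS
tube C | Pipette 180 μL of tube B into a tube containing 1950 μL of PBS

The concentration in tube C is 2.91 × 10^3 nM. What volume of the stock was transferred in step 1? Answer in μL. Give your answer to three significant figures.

Step 1: v brought to 1950 μL → factor = 1950 μL/v
Step 2: 1.65 mL + 20.5 mL = 22.15 mL total → factor 22.15/1.65 = 13.424
Step 3: 180 μL + 1950 μL = 2130 μL total → factor 2130/180 = 11.833
Product of known-step factors = 158.85
Overall factor = 7.50 mM / (2.91 × 10^3 nM) = 2577.3
Step-1 factor = 2577.3 / 158.85 = 16.225
v = 1950 μL / 16.225 = 120 μL

120 μL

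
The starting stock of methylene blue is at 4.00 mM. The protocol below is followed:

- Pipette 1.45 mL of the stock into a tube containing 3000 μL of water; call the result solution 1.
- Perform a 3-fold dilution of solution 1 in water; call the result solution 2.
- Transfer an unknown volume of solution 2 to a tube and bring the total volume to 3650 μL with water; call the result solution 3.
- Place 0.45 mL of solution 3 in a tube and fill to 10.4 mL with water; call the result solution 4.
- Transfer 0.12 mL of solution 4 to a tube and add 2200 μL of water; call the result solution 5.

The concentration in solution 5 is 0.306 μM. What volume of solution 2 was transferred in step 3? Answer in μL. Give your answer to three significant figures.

1.15 × 10^3 μL

Step 1: 1.45 mL + 3000 μL = 4.45 mL total → factor 4.45/1.45 = 3.069
Step 2: 3-fold → factor 3
Step 3: v brought to 3650 μL → factor = 3650 μL/v
Step 4: 0.45 mL brought to 10.4 mL → factor 10.4/0.45 = 23.111
Step 5: 0.12 mL + 2200 μL = 2.32 mL total → factor 2.32/0.12 = 19.333
Product of known-step factors = 4113.8
Overall factor = 4.00 mM / (0.306 μM) = 13072
Step-3 factor = 13072 / 4113.8 = 3.1776
v = 3650 μL / 3.1776 = 1.15 × 10^3 μL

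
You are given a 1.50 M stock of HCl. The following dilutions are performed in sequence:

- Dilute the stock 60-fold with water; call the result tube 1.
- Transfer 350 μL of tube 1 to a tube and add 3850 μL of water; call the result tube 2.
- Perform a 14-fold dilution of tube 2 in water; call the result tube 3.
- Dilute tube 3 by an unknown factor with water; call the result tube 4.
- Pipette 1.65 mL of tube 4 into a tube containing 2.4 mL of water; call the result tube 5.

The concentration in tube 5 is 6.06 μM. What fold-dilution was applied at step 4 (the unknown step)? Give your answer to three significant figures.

Step 1: 60-fold → factor 60
Step 2: 350 μL + 3850 μL = 4200 μL total → factor 4200/350 = 12
Step 3: 14-fold → factor 14
Step 4: unknown factor x
Step 5: 1.65 mL + 2.4 mL = 4.05 mL total → factor 4.05/1.65 = 2.4545
Product of known-step factors = 24742
Overall factor = 1.50 M / (6.06 μM) = 2.4752 × 10^5
x = 2.4752 × 10^5 / 24742 = 10.0

10.0-fold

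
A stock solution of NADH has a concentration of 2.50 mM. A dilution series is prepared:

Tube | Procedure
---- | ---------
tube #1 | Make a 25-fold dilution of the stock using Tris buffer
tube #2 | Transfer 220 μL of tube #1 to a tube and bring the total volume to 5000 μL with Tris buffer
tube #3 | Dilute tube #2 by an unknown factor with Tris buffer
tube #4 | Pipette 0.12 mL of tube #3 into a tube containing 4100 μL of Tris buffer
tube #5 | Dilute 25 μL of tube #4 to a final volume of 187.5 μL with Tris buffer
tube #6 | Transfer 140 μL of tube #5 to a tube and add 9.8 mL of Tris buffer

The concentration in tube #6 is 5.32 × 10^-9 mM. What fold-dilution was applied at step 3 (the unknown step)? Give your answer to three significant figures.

44.2-fold

Step 1: 25-fold → factor 25
Step 2: 220 μL brought to 5000 μL → factor 5000/220 = 22.727
Step 3: unknown factor x
Step 4: 0.12 mL + 4100 μL = 4.22 mL total → factor 4.22/0.12 = 35.167
Step 5: 25 μL brought to 187.5 μL → factor 187.5/25 = 7.5
Step 6: 140 μL + 9.8 mL = 9940 μL total → factor 9940/140 = 71
Product of known-step factors = 1.064 × 10^7
Overall factor = 2.50 mM / (5.32 × 10^-9 mM) = 4.6992 × 10^8
x = 4.6992 × 10^8 / 1.064 × 10^7 = 44.2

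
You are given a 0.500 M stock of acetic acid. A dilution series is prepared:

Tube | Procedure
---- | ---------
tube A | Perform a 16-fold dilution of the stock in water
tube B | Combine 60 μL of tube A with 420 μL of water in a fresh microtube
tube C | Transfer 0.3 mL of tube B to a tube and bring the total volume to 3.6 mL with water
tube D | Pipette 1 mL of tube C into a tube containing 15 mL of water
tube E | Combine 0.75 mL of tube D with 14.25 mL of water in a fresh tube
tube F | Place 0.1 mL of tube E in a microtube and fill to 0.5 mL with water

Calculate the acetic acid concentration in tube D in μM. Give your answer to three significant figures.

20.3 μM

Step 1: 16-fold → factor 16
Step 2: 60 μL + 420 μL = 480 μL total → factor 480/60 = 8
Step 3: 0.3 mL brought to 3.6 mL → factor 3.6/0.3 = 12
Step 4: 1 mL + 15 mL = 16 mL total → factor 16/1 = 16
Dilution factor through tube D = 16 × 8 × 12 × 16 = 24576
[tube D] = 0.500 M / 24576 = 2.035 × 10^-5 M = 20.3 μM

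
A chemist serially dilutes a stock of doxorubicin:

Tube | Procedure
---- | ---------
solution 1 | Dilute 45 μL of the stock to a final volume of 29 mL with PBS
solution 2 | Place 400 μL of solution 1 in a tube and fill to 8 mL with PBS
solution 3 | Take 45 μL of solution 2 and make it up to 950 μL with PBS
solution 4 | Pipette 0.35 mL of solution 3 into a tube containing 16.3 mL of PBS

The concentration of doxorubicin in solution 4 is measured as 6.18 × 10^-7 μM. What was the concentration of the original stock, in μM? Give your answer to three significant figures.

8.00 μM

Step 1: 45 μL brought to 29 mL → factor 29000/45 = 644.44
Step 2: 400 μL brought to 8 mL → factor 8000/400 = 20
Step 3: 45 μL brought to 950 μL → factor 950/45 = 21.111
Step 4: 0.35 mL + 16.3 mL = 16.65 mL total → factor 16.65/0.35 = 47.571
Overall dilution factor = 644.44 × 20 × 21.111 × 47.571 = 1.2944 × 10^7
Stock = 6.18 × 10^-7 μM × 1.2944 × 10^7 = 8.00 μM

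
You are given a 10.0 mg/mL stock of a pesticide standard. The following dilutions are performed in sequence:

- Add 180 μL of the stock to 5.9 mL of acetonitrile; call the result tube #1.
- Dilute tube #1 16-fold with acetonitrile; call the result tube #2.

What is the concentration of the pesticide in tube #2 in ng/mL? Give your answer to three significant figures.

1.85 × 10^4 ng/mL

Step 1: 180 μL + 5.9 mL = 6080 μL total → factor 6080/180 = 33.778
Step 2: 16-fold → factor 16
Overall dilution factor = 33.778 × 16 = 540.44
Final = 10.0 mg/mL / 540.44 = 0.01850 mg/mL = 1.85 × 10^4 ng/mL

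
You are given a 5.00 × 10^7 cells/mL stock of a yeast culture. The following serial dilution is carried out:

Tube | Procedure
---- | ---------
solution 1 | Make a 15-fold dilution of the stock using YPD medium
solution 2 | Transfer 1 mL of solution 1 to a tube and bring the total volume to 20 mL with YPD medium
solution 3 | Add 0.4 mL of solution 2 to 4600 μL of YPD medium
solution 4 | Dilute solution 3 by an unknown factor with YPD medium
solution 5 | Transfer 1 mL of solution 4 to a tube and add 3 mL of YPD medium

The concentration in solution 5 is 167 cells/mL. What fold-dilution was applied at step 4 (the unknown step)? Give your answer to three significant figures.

20.0-fold

Step 1: 15-fold → factor 15
Step 2: 1 mL brought to 20 mL → factor 20/1 = 20
Step 3: 0.4 mL + 4600 μL = 5 mL total → factor 5/0.4 = 12.5
Step 4: unknown factor x
Step 5: 1 mL + 3 mL = 4 mL total → factor 4/1 = 4
Product of known-step factors = 15000
Overall factor = 5.00 × 10^7 cells/mL / (167 cells/mL) = 2.994 × 10^5
x = 2.994 × 10^5 / 15000 = 20.0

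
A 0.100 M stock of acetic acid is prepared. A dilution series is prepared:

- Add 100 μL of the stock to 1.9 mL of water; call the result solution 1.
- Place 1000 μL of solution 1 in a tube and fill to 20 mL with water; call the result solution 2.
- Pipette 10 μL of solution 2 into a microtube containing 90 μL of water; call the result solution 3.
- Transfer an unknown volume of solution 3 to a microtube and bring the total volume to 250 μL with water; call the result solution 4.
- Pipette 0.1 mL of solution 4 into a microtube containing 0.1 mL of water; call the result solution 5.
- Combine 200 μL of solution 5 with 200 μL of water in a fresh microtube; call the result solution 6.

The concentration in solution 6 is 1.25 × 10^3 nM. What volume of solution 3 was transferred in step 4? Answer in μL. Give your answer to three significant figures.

50.0 μL

Step 1: 100 μL + 1.9 mL = 2000 μL total → factor 2000/100 = 20
Step 2: 1000 μL brought to 20 mL → factor 20000/1000 = 20
Step 3: 10 μL + 90 μL = 100 μL total → factor 100/10 = 10
Step 4: v brought to 250 μL → factor = 250 μL/v
Step 5: 0.1 mL + 0.1 mL = 0.2 mL total → factor 0.2/0.1 = 2
Step 6: 200 μL + 200 μL = 400 μL total → factor 400/200 = 2
Product of known-step factors = 16000
Overall factor = 0.100 M / (1.25 × 10^3 nM) = 80000
Step-4 factor = 80000 / 16000 = 5
v = 250 μL / 5 = 50.0 μL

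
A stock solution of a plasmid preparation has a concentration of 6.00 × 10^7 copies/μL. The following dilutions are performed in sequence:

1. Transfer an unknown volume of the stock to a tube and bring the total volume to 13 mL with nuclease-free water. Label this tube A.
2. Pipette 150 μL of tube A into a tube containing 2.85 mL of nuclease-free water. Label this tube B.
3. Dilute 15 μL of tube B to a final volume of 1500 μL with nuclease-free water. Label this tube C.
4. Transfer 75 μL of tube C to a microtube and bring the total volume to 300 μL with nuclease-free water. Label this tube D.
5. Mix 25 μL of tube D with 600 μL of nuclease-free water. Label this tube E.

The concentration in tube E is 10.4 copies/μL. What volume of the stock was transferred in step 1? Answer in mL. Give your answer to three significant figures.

Step 1: v brought to 13 mL → factor = 13 mL/v
Step 2: 150 μL + 2.85 mL = 3000 μL total → factor 3000/150 = 20
Step 3: 15 μL brought to 1500 μL → factor 1500/15 = 100
Step 4: 75 μL brought to 300 μL → factor 300/75 = 4
Step 5: 25 μL + 600 μL = 625 μL total → factor 625/25 = 25
Product of known-step factors = 2 × 10^5
Overall factor = 6.00 × 10^7 copies/μL / (10.4 copies/μL) = 5.7692 × 10^6
Step-1 factor = 5.7692 × 10^6 / 2 × 10^5 = 28.846
v = 13 mL / 28.846 = 0.451 mL

0.451 mL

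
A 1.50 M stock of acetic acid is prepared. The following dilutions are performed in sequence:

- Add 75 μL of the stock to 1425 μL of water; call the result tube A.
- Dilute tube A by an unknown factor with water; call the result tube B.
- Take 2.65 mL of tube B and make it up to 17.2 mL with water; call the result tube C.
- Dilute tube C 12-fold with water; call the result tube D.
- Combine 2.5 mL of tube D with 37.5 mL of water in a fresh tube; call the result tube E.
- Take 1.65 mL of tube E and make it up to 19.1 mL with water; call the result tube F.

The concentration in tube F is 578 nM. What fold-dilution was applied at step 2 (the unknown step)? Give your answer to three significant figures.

Step 1: 75 μL + 1425 μL = 1500 μL total → factor 1500/75 = 20
Step 2: unknown factor x
Step 3: 2.65 mL brought to 17.2 mL → factor 17.2/2.65 = 6.4906
Step 4: 12-fold → factor 12
Step 5: 2.5 mL + 37.5 mL = 40 mL total → factor 40/2.5 = 16
Step 6: 1.65 mL brought to 19.1 mL → factor 19.1/1.65 = 11.576
Product of known-step factors = 2.8851 × 10^5
Overall factor = 1.50 M / (578 nM) = 2.5952 × 10^6
x = 2.5952 × 10^6 / 2.8851 × 10^5 = 8.99

8.99-fold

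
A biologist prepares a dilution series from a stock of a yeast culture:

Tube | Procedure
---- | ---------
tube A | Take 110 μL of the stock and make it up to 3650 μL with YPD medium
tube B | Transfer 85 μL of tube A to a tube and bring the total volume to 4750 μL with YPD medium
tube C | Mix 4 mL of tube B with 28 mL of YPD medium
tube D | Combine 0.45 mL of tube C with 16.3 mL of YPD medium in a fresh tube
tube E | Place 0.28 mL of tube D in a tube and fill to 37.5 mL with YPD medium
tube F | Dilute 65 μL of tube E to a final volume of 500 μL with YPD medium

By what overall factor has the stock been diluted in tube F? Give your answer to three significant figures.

5.69 × 10^8

Step 1: 110 μL brought to 3650 μL → factor 3650/110 = 33.182
Step 2: 85 μL brought to 4750 μL → factor 4750/85 = 55.882
Step 3: 4 mL + 28 mL = 32 mL total → factor 32/4 = 8
Step 4: 0.45 mL + 16.3 mL = 16.75 mL total → factor 16.75/0.45 = 37.222
Step 5: 0.28 mL brought to 37.5 mL → factor 37.5/0.28 = 133.93
Step 6: 65 μL brought to 500 μL → factor 500/65 = 7.6923
Overall dilution factor = 33.182 × 55.882 × 8 × 37.222 × 133.93 × 7.6923 = 5.6885 × 10^8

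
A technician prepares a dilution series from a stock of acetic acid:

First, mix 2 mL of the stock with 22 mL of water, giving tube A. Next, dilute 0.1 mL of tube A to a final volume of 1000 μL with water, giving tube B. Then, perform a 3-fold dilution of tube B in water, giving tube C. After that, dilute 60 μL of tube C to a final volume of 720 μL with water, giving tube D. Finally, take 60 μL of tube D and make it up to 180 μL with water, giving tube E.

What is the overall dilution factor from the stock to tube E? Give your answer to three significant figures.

Step 1: 2 mL + 22 mL = 24 mL total → factor 24/2 = 12
Step 2: 0.1 mL brought to 1000 μL → factor 1/0.1 = 10
Step 3: 3-fold → factor 3
Step 4: 60 μL brought to 720 μL → factor 720/60 = 12
Step 5: 60 μL brought to 180 μL → factor 180/60 = 3
Overall dilution factor = 12 × 10 × 3 × 12 × 3 = 12960

1.30 × 10^4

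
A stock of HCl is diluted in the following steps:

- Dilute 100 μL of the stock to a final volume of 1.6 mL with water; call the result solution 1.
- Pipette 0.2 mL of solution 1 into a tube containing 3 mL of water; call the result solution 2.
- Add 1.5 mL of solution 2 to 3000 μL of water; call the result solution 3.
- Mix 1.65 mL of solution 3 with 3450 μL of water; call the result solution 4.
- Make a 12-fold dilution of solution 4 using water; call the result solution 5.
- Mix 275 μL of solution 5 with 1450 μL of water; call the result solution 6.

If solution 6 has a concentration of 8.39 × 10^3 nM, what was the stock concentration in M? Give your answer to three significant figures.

1.50 M

Step 1: 100 μL brought to 1.6 mL → factor 1600/100 = 16
Step 2: 0.2 mL + 3 mL = 3.2 mL total → factor 3.2/0.2 = 16
Step 3: 1.5 mL + 3000 μL = 4.5 mL total → factor 4.5/1.5 = 3
Step 4: 1.65 mL + 3450 μL = 5.1 mL total → factor 5.1/1.65 = 3.0909
Step 5: 12-fold → factor 12
Step 6: 275 μL + 1450 μL = 1725 μL total → factor 1725/275 = 6.2727
Overall dilution factor = 16 × 16 × 3 × 3.0909 × 12 × 6.2727 = 1.7868 × 10^5
Stock = 8.39 × 10^3 nM × 1.7868 × 10^5 = 1.499 × 10^9 nM = 1.50 M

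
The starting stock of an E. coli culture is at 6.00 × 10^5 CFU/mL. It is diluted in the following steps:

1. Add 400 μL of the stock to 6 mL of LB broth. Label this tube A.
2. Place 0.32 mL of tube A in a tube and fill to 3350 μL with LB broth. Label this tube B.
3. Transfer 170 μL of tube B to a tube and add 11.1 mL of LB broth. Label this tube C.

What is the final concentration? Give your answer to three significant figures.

Step 1: 400 μL + 6 mL = 6400 μL total → factor 6400/400 = 16
Step 2: 0.32 mL brought to 3350 μL → factor 3.35/0.32 = 10.469
Step 3: 170 μL + 11.1 mL = 11270 μL total → factor 11270/170 = 66.294
Overall dilution factor = 16 × 10.469 × 66.294 = 11104
Final = 6.00 × 10^5 CFU/mL / 11104 = 54.0 CFU/mL

54.0 CFU/mL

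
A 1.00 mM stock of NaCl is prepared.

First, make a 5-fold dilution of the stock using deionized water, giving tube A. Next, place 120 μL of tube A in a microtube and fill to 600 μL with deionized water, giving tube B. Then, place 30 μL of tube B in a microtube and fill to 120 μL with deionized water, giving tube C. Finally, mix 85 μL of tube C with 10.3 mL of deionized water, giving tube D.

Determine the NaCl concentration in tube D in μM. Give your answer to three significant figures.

Step 1: 5-fold → factor 5
Step 2: 120 μL brought to 600 μL → factor 600/120 = 5
Step 3: 30 μL brought to 120 μL → factor 120/30 = 4
Step 4: 85 μL + 10.3 mL = 10385 μL total → factor 10385/85 = 122.18
Overall dilution factor = 5 × 5 × 4 × 122.18 = 12218
Final = 1.00 mM / 12218 = 8.185 × 10^-5 mM = 0.0818 μM

0.0818 μM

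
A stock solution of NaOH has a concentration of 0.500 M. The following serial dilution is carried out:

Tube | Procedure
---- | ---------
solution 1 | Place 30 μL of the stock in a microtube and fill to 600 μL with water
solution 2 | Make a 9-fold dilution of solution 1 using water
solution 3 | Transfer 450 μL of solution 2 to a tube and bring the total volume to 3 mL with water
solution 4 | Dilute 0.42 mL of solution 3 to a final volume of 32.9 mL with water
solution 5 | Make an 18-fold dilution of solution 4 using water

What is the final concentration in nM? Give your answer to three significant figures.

Step 1: 30 μL brought to 600 μL → factor 600/30 = 20
Step 2: 9-fold → factor 9
Step 3: 450 μL brought to 3 mL → factor 3000/450 = 6.6667
Step 4: 0.42 mL brought to 32.9 mL → factor 32.9/0.42 = 78.333
Step 5: 18-fold → factor 18
Overall dilution factor = 20 × 9 × 6.6667 × 78.333 × 18 = 1.692 × 10^6
Final = 0.500 M / 1.692 × 10^6 = 2.955 × 10^-7 M = 296 nM

296 nM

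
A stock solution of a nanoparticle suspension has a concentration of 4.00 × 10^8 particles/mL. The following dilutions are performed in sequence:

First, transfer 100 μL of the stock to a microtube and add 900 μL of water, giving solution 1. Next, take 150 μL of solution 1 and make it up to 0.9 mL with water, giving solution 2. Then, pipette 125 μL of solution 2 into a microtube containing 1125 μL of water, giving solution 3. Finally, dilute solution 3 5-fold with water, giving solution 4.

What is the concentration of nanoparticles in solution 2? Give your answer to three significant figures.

6.67 × 10^6 particles/mL

Step 1: 100 μL + 900 μL = 1000 μL total → factor 1000/100 = 10
Step 2: 150 μL brought to 0.9 mL → factor 900/150 = 6
Dilution factor through solution 2 = 10 × 6 = 60
[solution 2] = 4.00 × 10^8 particles/mL / 60 = 6.67 × 10^6 particles/mL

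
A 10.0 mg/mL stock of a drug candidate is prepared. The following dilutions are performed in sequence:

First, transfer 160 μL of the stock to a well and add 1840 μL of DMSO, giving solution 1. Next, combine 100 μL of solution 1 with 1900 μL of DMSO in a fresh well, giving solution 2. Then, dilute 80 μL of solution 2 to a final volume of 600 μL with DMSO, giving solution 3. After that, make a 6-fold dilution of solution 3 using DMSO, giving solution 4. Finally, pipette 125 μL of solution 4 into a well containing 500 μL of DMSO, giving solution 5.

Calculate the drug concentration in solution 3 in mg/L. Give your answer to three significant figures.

Step 1: 160 μL + 1840 μL = 2000 μL total → factor 2000/160 = 12.5
Step 2: 100 μL + 1900 μL = 2000 μL total → factor 2000/100 = 20
Step 3: 80 μL brought to 600 μL → factor 600/80 = 7.5
Dilution factor through solution 3 = 12.5 × 20 × 7.5 = 1875
[solution 3] = 10.0 mg/mL / 1875 = 0.005333 mg/mL = 5.33 mg/L

5.33 mg/L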